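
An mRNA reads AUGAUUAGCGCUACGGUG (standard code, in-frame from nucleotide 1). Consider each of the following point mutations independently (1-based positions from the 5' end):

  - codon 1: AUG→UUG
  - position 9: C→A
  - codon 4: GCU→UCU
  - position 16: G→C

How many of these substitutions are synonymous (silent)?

0

Codon 1: AUG (Met) → UUG (Leu) — missense.
Codon 3: AGC (Ser) → AGA (Arg) — missense.
Codon 4: GCU (Ala) → UCU (Ser) — missense.
Codon 6: GUG (Val) → CUG (Leu) — missense.
Synonymous: 0 of 4.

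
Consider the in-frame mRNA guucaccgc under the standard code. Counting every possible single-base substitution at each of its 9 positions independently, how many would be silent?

7

Codon 1 (GUU, Val): 3 synonymous substitutions.
Codon 2 (CAC, His): 1 synonymous substitution.
Codon 3 (CGC, Arg): 3 synonymous substitutions.
Total: 3 + 1 + 3 = 7.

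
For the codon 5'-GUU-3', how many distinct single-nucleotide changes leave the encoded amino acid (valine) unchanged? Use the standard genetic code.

Position 1: none → 0 synonymous.
Position 2: none → 0 synonymous.
Position 3: GUC, GUA, GUG → 3 synonymous.
Total: 0 + 0 + 3 = 3.

3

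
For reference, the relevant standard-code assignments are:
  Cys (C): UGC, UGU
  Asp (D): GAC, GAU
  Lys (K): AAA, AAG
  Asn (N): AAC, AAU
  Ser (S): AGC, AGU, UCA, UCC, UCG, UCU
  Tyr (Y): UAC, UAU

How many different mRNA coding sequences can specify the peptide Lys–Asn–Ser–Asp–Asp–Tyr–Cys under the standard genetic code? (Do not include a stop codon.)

384

Lys: 2 codons.
Asn: 2 codons.
Ser: 6 codons.
Asp: 2 codons.
Asp: 2 codons.
Tyr: 2 codons.
Cys: 2 codons.
2 × 2 × 6 × 2 × 2 × 2 × 2 = 384.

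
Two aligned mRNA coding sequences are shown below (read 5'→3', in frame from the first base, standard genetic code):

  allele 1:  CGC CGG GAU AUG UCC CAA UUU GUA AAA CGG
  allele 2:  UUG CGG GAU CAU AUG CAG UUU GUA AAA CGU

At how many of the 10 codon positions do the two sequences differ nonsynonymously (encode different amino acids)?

Codon 1: CGC Arg / UUG Leu — nonsynonymous.
Codon 2: CGG Arg / CGG Arg — identical.
Codon 3: GAU Asp / GAU Asp — identical.
Codon 4: AUG Met / CAU His — nonsynonymous.
Codon 5: UCC Ser / AUG Met — nonsynonymous.
Codon 6: CAA Gln / CAG Gln — synonymous.
Codon 7: UUU Phe / UUU Phe — identical.
Codon 8: GUA Val / GUA Val — identical.
Codon 9: AAA Lys / AAA Lys — identical.
Codon 10: CGG Arg / CGU Arg — synonymous.
Nonsynonymous differences: 3.

3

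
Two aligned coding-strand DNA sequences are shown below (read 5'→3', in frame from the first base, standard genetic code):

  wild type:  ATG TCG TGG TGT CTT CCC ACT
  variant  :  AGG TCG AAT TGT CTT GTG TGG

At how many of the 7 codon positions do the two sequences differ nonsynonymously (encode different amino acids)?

4

Codon 1: ATG Met / AGG Arg — nonsynonymous.
Codon 2: TCG Ser / TCG Ser — identical.
Codon 3: TGG Trp / AAT Asn — nonsynonymous.
Codon 4: TGT Cys / TGT Cys — identical.
Codon 5: CTT Leu / CTT Leu — identical.
Codon 6: CCC Pro / GTG Val — nonsynonymous.
Codon 7: ACT Thr / TGG Trp — nonsynonymous.
Nonsynonymous differences: 4.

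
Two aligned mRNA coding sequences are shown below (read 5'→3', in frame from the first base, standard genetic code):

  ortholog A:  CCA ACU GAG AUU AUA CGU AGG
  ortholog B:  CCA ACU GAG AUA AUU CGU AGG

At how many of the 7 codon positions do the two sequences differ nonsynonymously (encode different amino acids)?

Codon 1: CCA Pro / CCA Pro — identical.
Codon 2: ACU Thr / ACU Thr — identical.
Codon 3: GAG Glu / GAG Glu — identical.
Codon 4: AUU Ile / AUA Ile — synonymous.
Codon 5: AUA Ile / AUU Ile — synonymous.
Codon 6: CGU Arg / CGU Arg — identical.
Codon 7: AGG Arg / AGG Arg — identical.
Nonsynonymous differences: 0.

0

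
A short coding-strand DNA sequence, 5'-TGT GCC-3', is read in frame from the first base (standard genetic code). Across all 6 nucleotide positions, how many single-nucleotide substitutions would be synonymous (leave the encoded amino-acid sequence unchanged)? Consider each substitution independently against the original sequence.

Codon 1 (TGT, Cys): 1 synonymous substitution.
Codon 2 (GCC, Ala): 3 synonymous substitutions.
Total: 1 + 3 = 4.

4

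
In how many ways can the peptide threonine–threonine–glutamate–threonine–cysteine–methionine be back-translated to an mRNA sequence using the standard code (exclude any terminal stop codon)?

Thr: 4 codons.
Thr: 4 codons.
Glu: 2 codons.
Thr: 4 codons.
Cys: 2 codons.
Met: 1 codon.
4 × 4 × 2 × 4 × 2 × 1 = 256.

256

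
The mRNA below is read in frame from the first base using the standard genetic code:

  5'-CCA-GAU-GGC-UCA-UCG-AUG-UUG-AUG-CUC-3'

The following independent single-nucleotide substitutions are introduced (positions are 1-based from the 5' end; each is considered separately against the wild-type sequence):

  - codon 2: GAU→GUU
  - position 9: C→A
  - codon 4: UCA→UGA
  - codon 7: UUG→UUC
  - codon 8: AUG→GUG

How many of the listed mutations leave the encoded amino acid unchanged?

Codon 2: GAU (Asp) → GUU (Val) — missense.
Codon 3: GGC (Gly) → GGA (Gly) — synonymous.
Codon 4: UCA (Ser) → UGA (Stop) — nonsense.
Codon 7: UUG (Leu) → UUC (Phe) — missense.
Codon 8: AUG (Met) → GUG (Val) — missense.
Synonymous: 1 of 5.

1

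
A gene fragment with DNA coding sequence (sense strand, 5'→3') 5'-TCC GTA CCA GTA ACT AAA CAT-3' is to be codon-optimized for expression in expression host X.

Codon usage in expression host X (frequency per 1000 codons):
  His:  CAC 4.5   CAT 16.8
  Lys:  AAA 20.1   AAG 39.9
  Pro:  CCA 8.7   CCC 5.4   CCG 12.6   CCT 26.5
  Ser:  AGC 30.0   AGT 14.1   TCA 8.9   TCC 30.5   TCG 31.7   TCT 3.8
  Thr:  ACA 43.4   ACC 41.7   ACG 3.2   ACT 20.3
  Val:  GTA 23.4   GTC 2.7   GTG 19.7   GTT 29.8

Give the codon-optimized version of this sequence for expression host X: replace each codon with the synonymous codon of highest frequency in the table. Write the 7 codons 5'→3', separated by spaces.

Codon 1 (Ser): best is TCG at 31.7.
Codon 2 (Val): best is GTT at 29.8.
Codon 3 (Pro): best is CCT at 26.5.
Codon 4 (Val): best is GTT at 29.8.
Codon 5 (Thr): best is ACA at 43.4.
Codon 6 (Lys): best is AAG at 39.9.
Codon 7 (His): best is CAT at 16.8.

TCG GTT CCT GTT ACA AAG CAT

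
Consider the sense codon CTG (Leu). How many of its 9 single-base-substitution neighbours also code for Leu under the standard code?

Position 1: TTG → 1 synonymous.
Position 2: none → 0 synonymous.
Position 3: CTT, CTC, CTA → 3 synonymous.
Total: 1 + 0 + 3 = 4.

4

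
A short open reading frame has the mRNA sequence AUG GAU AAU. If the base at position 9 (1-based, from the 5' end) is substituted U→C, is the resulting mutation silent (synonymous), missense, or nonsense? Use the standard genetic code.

silent

Position 9 falls in codon 3: AAU → Asn.
After the substitution the codon is AAC → Asn.
Both encode Asn, so the change is synonymous.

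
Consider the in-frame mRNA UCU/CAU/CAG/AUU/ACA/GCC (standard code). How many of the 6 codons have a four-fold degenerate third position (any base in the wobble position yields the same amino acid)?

3

Codon 1 UCU (Ser): third position 4-fold.
Codon 2 CAU (His): third position 2-fold.
Codon 3 CAG (Gln): third position 2-fold.
Codon 4 AUU (Ile): third position 3-fold.
Codon 5 ACA (Thr): third position 4-fold.
Codon 6 GCC (Ala): third position 4-fold.
Four-fold degenerate third positions: 3.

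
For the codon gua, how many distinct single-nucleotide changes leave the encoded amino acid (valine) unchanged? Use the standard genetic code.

3

Position 1: none → 0 synonymous.
Position 2: none → 0 synonymous.
Position 3: GUU, GUC, GUG → 3 synonymous.
Total: 0 + 0 + 3 = 3.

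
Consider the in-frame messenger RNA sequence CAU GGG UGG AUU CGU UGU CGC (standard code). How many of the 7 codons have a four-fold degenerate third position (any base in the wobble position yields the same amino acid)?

3

Codon 1 CAU (His): third position 2-fold.
Codon 2 GGG (Gly): third position 4-fold.
Codon 3 UGG (Trp): third position 1-fold.
Codon 4 AUU (Ile): third position 3-fold.
Codon 5 CGU (Arg): third position 4-fold.
Codon 6 UGU (Cys): third position 2-fold.
Codon 7 CGC (Arg): third position 4-fold.
Four-fold degenerate third positions: 3.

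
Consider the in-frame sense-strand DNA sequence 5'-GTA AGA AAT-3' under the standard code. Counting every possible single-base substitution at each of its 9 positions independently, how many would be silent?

Codon 1 (GTA, Val): 3 synonymous substitutions.
Codon 2 (AGA, Arg): 2 synonymous substitutions.
Codon 3 (AAT, Asn): 1 synonymous substitution.
Total: 3 + 2 + 1 = 6.

6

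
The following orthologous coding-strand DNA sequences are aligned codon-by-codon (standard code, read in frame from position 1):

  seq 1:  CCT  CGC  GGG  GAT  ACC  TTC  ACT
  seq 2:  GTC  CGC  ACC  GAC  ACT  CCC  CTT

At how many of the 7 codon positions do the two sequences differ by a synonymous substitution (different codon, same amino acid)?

Codon 1: CCT Pro / GTC Val — nonsynonymous.
Codon 2: CGC Arg / CGC Arg — identical.
Codon 3: GGG Gly / ACC Thr — nonsynonymous.
Codon 4: GAT Asp / GAC Asp — synonymous.
Codon 5: ACC Thr / ACT Thr — synonymous.
Codon 6: TTC Phe / CCC Pro — nonsynonymous.
Codon 7: ACT Thr / CTT Leu — nonsynonymous.
Synonymous differences: 2.

2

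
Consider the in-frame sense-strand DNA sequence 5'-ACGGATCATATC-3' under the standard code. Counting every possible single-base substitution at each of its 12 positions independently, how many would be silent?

Codon 1 (ACG, Thr): 3 synonymous substitutions.
Codon 2 (GAT, Asp): 1 synonymous substitution.
Codon 3 (CAT, His): 1 synonymous substitution.
Codon 4 (ATC, Ile): 2 synonymous substitutions.
Total: 3 + 1 + 1 + 2 = 7.

7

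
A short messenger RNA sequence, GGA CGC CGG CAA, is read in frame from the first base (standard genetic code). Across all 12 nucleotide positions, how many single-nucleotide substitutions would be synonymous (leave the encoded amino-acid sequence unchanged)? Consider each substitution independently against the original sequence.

Codon 1 (GGA, Gly): 3 synonymous substitutions.
Codon 2 (CGC, Arg): 3 synonymous substitutions.
Codon 3 (CGG, Arg): 4 synonymous substitutions.
Codon 4 (CAA, Gln): 1 synonymous substitution.
Total: 3 + 3 + 4 + 1 = 11.

11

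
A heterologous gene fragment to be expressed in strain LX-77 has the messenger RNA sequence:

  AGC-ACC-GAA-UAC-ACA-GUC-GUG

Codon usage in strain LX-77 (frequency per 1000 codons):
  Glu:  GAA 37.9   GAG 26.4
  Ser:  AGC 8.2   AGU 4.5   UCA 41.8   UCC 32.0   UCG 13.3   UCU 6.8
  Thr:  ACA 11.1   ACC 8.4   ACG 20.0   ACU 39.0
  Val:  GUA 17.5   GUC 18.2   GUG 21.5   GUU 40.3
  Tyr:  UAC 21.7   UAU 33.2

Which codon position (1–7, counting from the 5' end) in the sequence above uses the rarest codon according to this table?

Codon 1 AGC (Ser): 8.2 per 1000.
Codon 2 ACC (Thr): 8.4 per 1000.
Codon 3 GAA (Glu): 37.9 per 1000.
Codon 4 UAC (Tyr): 21.7 per 1000.
Codon 5 ACA (Thr): 11.1 per 1000.
Codon 6 GUC (Val): 18.2 per 1000.
Codon 7 GUG (Val): 21.5 per 1000.
Lowest frequency is 8.2 at codon 1.

1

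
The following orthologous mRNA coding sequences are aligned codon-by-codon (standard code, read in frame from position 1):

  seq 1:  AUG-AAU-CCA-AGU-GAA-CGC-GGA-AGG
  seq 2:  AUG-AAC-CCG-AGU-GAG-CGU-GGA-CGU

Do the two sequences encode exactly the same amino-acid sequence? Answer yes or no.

Codon 1: AUG Met / AUG Met — identical.
Codon 2: AAU Asn / AAC Asn — synonymous.
Codon 3: CCA Pro / CCG Pro — synonymous.
Codon 4: AGU Ser / AGU Ser — identical.
Codon 5: GAA Glu / GAG Glu — synonymous.
Codon 6: CGC Arg / CGU Arg — synonymous.
Codon 7: GGA Gly / GGA Gly — identical.
Codon 8: AGG Arg / CGU Arg — synonymous.
Nonsynonymous differences: 0 → same protein.

yes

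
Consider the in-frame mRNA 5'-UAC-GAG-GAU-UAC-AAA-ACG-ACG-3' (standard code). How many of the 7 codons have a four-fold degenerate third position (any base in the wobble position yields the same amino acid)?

Codon 1 UAC (Tyr): third position 2-fold.
Codon 2 GAG (Glu): third position 2-fold.
Codon 3 GAU (Asp): third position 2-fold.
Codon 4 UAC (Tyr): third position 2-fold.
Codon 5 AAA (Lys): third position 2-fold.
Codon 6 ACG (Thr): third position 4-fold.
Codon 7 ACG (Thr): third position 4-fold.
Four-fold degenerate third positions: 2.

2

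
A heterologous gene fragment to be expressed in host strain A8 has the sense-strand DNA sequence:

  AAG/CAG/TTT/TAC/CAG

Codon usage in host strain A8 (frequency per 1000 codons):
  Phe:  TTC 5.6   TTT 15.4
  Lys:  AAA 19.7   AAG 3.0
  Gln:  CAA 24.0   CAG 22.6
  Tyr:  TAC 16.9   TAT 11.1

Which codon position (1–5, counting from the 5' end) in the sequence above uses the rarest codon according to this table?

1

Codon 1 AAG (Lys): 3.0 per 1000.
Codon 2 CAG (Gln): 22.6 per 1000.
Codon 3 TTT (Phe): 15.4 per 1000.
Codon 4 TAC (Tyr): 16.9 per 1000.
Codon 5 CAG (Gln): 22.6 per 1000.
Lowest frequency is 3.0 at codon 1.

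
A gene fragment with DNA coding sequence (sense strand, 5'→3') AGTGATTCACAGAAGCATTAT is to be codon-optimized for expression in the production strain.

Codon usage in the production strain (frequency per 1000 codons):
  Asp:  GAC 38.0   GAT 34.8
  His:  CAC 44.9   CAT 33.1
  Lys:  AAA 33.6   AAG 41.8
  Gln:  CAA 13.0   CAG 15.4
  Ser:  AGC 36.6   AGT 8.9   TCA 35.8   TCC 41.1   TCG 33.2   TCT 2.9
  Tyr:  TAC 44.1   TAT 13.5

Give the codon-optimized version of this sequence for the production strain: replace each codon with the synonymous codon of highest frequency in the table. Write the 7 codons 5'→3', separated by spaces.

TCC GAC TCC CAG AAG CAC TAC

Codon 1 (Ser): best is TCC at 41.1.
Codon 2 (Asp): best is GAC at 38.0.
Codon 3 (Ser): best is TCC at 41.1.
Codon 4 (Gln): best is CAG at 15.4.
Codon 5 (Lys): best is AAG at 41.8.
Codon 6 (His): best is CAC at 44.9.
Codon 7 (Tyr): best is TAC at 44.1.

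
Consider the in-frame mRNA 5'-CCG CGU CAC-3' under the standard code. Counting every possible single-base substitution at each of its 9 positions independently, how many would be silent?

7

Codon 1 (CCG, Pro): 3 synonymous substitutions.
Codon 2 (CGU, Arg): 3 synonymous substitutions.
Codon 3 (CAC, His): 1 synonymous substitution.
Total: 3 + 3 + 1 = 7.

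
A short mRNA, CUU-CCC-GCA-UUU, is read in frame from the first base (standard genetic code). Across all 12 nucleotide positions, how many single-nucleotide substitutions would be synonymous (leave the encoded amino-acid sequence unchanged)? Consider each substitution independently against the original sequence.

10

Codon 1 (CUU, Leu): 3 synonymous substitutions.
Codon 2 (CCC, Pro): 3 synonymous substitutions.
Codon 3 (GCA, Ala): 3 synonymous substitutions.
Codon 4 (UUU, Phe): 1 synonymous substitution.
Total: 3 + 3 + 3 + 1 = 10.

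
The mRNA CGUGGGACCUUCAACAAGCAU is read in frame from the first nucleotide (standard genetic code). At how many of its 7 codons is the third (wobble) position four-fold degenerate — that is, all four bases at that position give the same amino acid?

3

Codon 1 CGU (Arg): third position 4-fold.
Codon 2 GGG (Gly): third position 4-fold.
Codon 3 ACC (Thr): third position 4-fold.
Codon 4 UUC (Phe): third position 2-fold.
Codon 5 AAC (Asn): third position 2-fold.
Codon 6 AAG (Lys): third position 2-fold.
Codon 7 CAU (His): third position 2-fold.
Four-fold degenerate third positions: 3.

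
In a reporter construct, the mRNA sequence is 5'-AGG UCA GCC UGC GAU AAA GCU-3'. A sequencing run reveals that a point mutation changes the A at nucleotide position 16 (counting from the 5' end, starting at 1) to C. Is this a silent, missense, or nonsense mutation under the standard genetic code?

missense

Position 16 falls in codon 6: AAA → Lys.
After the substitution the codon is CAA → Gln.
Lys ≠ Gln, so this is a missense mutation.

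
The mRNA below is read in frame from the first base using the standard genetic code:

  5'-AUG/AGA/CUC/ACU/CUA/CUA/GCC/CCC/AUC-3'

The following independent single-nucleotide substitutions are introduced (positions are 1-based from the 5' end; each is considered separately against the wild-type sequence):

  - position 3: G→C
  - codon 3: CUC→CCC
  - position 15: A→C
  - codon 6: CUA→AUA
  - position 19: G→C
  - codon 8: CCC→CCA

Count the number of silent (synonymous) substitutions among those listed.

2

Codon 1: AUG (Met) → AUC (Ile) — missense.
Codon 3: CUC (Leu) → CCC (Pro) — missense.
Codon 5: CUA (Leu) → CUC (Leu) — synonymous.
Codon 6: CUA (Leu) → AUA (Ile) — missense.
Codon 7: GCC (Ala) → CCC (Pro) — missense.
Codon 8: CCC (Pro) → CCA (Pro) — synonymous.
Synonymous: 2 of 6.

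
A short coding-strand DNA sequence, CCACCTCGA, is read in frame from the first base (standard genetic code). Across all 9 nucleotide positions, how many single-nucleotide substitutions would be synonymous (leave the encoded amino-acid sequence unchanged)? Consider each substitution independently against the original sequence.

Codon 1 (CCA, Pro): 3 synonymous substitutions.
Codon 2 (CCT, Pro): 3 synonymous substitutions.
Codon 3 (CGA, Arg): 4 synonymous substitutions.
Total: 3 + 3 + 4 = 10.

10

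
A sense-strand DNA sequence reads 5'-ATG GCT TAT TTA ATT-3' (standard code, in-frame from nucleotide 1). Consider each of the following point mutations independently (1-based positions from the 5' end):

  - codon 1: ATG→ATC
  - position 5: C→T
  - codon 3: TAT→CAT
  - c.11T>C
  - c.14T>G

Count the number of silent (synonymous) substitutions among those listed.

Codon 1: ATG (Met) → ATC (Ile) — missense.
Codon 2: GCT (Ala) → GTT (Val) — missense.
Codon 3: TAT (Tyr) → CAT (His) — missense.
Codon 4: TTA (Leu) → TCA (Ser) — missense.
Codon 5: ATT (Ile) → AGT (Ser) — missense.
Synonymous: 0 of 5.

0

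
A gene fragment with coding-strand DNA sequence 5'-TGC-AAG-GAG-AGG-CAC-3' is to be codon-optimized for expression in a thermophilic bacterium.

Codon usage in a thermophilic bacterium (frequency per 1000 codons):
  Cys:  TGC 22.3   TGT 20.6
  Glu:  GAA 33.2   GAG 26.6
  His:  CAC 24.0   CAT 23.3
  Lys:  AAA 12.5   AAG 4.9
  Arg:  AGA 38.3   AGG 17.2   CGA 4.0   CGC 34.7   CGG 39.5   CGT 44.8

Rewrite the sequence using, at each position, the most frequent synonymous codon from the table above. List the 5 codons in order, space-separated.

TGC AAA GAA CGT CAC

Codon 1 (Cys): best is TGC at 22.3.
Codon 2 (Lys): best is AAA at 12.5.
Codon 3 (Glu): best is GAA at 33.2.
Codon 4 (Arg): best is CGT at 44.8.
Codon 5 (His): best is CAC at 24.0.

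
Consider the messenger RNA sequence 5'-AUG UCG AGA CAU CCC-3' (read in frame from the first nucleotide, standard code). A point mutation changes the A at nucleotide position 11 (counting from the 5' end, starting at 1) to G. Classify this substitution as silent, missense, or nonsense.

missense

Position 11 falls in codon 4: CAU → His.
After the substitution the codon is CGU → Arg.
His ≠ Arg, so this is a missense mutation.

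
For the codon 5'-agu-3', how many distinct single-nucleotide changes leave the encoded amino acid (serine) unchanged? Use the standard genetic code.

1

Position 1: none → 0 synonymous.
Position 2: none → 0 synonymous.
Position 3: AGC → 1 synonymous.
Total: 0 + 0 + 1 = 1.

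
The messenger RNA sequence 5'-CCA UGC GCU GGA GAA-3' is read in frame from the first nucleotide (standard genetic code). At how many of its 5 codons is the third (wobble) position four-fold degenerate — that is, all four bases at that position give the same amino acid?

Codon 1 CCA (Pro): third position 4-fold.
Codon 2 UGC (Cys): third position 2-fold.
Codon 3 GCU (Ala): third position 4-fold.
Codon 4 GGA (Gly): third position 4-fold.
Codon 5 GAA (Glu): third position 2-fold.
Four-fold degenerate third positions: 3.

3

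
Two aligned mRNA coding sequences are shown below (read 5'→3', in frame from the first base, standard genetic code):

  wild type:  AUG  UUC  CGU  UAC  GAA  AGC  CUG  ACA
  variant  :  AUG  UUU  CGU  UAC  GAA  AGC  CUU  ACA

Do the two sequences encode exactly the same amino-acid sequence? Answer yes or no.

Codon 1: AUG Met / AUG Met — identical.
Codon 2: UUC Phe / UUU Phe — synonymous.
Codon 3: CGU Arg / CGU Arg — identical.
Codon 4: UAC Tyr / UAC Tyr — identical.
Codon 5: GAA Glu / GAA Glu — identical.
Codon 6: AGC Ser / AGC Ser — identical.
Codon 7: CUG Leu / CUU Leu — synonymous.
Codon 8: ACA Thr / ACA Thr — identical.
Nonsynonymous differences: 0 → same protein.

yes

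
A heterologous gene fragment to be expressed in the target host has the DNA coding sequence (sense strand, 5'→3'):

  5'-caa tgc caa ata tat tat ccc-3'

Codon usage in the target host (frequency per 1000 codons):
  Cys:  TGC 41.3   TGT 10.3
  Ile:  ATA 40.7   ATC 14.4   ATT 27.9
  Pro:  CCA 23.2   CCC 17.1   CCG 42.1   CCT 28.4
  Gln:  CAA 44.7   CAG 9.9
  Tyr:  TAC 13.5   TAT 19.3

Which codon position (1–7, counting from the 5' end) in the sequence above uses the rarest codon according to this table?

7

Codon 1 CAA (Gln): 44.7 per 1000.
Codon 2 TGC (Cys): 41.3 per 1000.
Codon 3 CAA (Gln): 44.7 per 1000.
Codon 4 ATA (Ile): 40.7 per 1000.
Codon 5 TAT (Tyr): 19.3 per 1000.
Codon 6 TAT (Tyr): 19.3 per 1000.
Codon 7 CCC (Pro): 17.1 per 1000.
Lowest frequency is 17.1 at codon 7.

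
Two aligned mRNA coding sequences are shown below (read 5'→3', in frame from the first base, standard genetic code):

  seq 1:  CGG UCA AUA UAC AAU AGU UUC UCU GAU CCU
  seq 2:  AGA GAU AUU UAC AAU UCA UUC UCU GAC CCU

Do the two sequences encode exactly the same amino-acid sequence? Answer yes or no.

Codon 1: CGG Arg / AGA Arg — synonymous.
Codon 2: UCA Ser / GAU Asp — nonsynonymous.
Codon 3: AUA Ile / AUU Ile — synonymous.
Codon 4: UAC Tyr / UAC Tyr — identical.
Codon 5: AAU Asn / AAU Asn — identical.
Codon 6: AGU Ser / UCA Ser — synonymous.
Codon 7: UUC Phe / UUC Phe — identical.
Codon 8: UCU Ser / UCU Ser — identical.
Codon 9: GAU Asp / GAC Asp — synonymous.
Codon 10: CCU Pro / CCU Pro — identical.
Nonsynonymous differences: 1 → different protein.

no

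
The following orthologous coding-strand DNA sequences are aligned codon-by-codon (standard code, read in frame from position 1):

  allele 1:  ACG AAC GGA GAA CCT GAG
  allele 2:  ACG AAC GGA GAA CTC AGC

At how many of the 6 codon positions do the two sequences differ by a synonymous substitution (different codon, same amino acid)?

Codon 1: ACG Thr / ACG Thr — identical.
Codon 2: AAC Asn / AAC Asn — identical.
Codon 3: GGA Gly / GGA Gly — identical.
Codon 4: GAA Glu / GAA Glu — identical.
Codon 5: CCT Pro / CTC Leu — nonsynonymous.
Codon 6: GAG Glu / AGC Ser — nonsynonymous.
Synonymous differences: 0.

0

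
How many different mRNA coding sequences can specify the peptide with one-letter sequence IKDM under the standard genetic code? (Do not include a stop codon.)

Ile: 3 codons.
Lys: 2 codons.
Asp: 2 codons.
Met: 1 codon.
3 × 2 × 2 × 1 = 12.

12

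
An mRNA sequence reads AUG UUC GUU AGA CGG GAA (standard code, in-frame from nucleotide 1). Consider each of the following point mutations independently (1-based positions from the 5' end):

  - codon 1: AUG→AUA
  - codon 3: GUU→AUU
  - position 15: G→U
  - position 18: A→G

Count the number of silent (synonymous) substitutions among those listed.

Codon 1: AUG (Met) → AUA (Ile) — missense.
Codon 3: GUU (Val) → AUU (Ile) — missense.
Codon 5: CGG (Arg) → CGU (Arg) — synonymous.
Codon 6: GAA (Glu) → GAG (Glu) — synonymous.
Synonymous: 2 of 4.

2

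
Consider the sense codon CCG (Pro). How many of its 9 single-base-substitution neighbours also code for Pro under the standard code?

Position 1: none → 0 synonymous.
Position 2: none → 0 synonymous.
Position 3: CCU, CCC, CCA → 3 synonymous.
Total: 0 + 0 + 3 = 3.

3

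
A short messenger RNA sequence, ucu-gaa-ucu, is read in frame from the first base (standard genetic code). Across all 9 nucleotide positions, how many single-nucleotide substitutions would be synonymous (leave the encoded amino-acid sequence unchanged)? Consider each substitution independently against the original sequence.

Codon 1 (UCU, Ser): 3 synonymous substitutions.
Codon 2 (GAA, Glu): 1 synonymous substitution.
Codon 3 (UCU, Ser): 3 synonymous substitutions.
Total: 3 + 1 + 3 = 7.

7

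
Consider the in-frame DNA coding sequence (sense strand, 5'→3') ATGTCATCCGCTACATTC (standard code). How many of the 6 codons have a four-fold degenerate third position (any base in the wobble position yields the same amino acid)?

4

Codon 1 ATG (Met): third position 1-fold.
Codon 2 TCA (Ser): third position 4-fold.
Codon 3 TCC (Ser): third position 4-fold.
Codon 4 GCT (Ala): third position 4-fold.
Codon 5 ACA (Thr): third position 4-fold.
Codon 6 TTC (Phe): third position 2-fold.
Four-fold degenerate third positions: 4.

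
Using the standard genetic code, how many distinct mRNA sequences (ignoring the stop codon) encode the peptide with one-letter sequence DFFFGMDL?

Asp: 2 codons.
Phe: 2 codons.
Phe: 2 codons.
Phe: 2 codons.
Gly: 4 codons.
Met: 1 codon.
Asp: 2 codons.
Leu: 6 codons.
2 × 2 × 2 × 2 × 4 × 1 × 2 × 6 = 768.

768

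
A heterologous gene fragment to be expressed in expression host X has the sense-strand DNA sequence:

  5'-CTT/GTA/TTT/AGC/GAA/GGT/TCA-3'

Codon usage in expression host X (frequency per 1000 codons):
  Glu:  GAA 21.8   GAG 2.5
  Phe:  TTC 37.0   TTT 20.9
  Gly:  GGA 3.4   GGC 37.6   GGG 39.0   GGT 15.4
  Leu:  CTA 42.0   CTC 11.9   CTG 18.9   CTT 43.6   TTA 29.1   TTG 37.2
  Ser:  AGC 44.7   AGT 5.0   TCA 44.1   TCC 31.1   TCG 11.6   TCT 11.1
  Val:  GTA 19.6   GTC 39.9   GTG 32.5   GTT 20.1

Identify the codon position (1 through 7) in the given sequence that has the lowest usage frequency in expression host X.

Codon 1 CTT (Leu): 43.6 per 1000.
Codon 2 GTA (Val): 19.6 per 1000.
Codon 3 TTT (Phe): 20.9 per 1000.
Codon 4 AGC (Ser): 44.7 per 1000.
Codon 5 GAA (Glu): 21.8 per 1000.
Codon 6 GGT (Gly): 15.4 per 1000.
Codon 7 TCA (Ser): 44.1 per 1000.
Lowest frequency is 15.4 at codon 6.

6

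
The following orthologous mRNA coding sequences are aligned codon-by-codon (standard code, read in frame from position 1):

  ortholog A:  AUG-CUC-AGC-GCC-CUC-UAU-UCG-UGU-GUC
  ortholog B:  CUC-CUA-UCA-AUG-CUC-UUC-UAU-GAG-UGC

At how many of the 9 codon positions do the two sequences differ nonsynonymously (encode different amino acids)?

Codon 1: AUG Met / CUC Leu — nonsynonymous.
Codon 2: CUC Leu / CUA Leu — synonymous.
Codon 3: AGC Ser / UCA Ser — synonymous.
Codon 4: GCC Ala / AUG Met — nonsynonymous.
Codon 5: CUC Leu / CUC Leu — identical.
Codon 6: UAU Tyr / UUC Phe — nonsynonymous.
Codon 7: UCG Ser / UAU Tyr — nonsynonymous.
Codon 8: UGU Cys / GAG Glu — nonsynonymous.
Codon 9: GUC Val / UGC Cys — nonsynonymous.
Nonsynonymous differences: 6.

6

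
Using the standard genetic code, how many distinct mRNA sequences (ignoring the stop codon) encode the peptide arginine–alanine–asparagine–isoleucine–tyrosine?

288

Arg: 6 codons.
Ala: 4 codons.
Asn: 2 codons.
Ile: 3 codons.
Tyr: 2 codons.
6 × 4 × 2 × 3 × 2 = 288.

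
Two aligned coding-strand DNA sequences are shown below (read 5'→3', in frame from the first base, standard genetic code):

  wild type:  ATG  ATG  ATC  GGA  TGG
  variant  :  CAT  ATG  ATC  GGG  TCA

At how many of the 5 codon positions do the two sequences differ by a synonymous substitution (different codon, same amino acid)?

Codon 1: ATG Met / CAT His — nonsynonymous.
Codon 2: ATG Met / ATG Met — identical.
Codon 3: ATC Ile / ATC Ile — identical.
Codon 4: GGA Gly / GGG Gly — synonymous.
Codon 5: TGG Trp / TCA Ser — nonsynonymous.
Synonymous differences: 1.

1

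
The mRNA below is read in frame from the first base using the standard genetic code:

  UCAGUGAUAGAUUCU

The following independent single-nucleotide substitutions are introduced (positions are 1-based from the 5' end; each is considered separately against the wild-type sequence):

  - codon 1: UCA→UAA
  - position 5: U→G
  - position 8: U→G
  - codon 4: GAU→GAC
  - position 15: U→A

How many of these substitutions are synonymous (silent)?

2

Codon 1: UCA (Ser) → UAA (Stop) — nonsense.
Codon 2: GUG (Val) → GGG (Gly) — missense.
Codon 3: AUA (Ile) → AGA (Arg) — missense.
Codon 4: GAU (Asp) → GAC (Asp) — synonymous.
Codon 5: UCU (Ser) → UCA (Ser) — synonymous.
Synonymous: 2 of 5.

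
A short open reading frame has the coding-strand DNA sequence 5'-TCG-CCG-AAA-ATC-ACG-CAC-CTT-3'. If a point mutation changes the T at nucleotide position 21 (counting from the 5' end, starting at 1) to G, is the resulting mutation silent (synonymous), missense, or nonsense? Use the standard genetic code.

Position 21 falls in codon 7: CTT → Leu.
After the substitution the codon is CTG → Leu.
Both encode Leu, so the change is synonymous.

silent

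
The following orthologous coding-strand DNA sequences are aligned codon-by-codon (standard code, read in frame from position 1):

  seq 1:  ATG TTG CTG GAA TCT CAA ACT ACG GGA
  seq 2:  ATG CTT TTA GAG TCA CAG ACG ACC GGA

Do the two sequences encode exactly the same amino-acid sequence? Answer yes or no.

yes

Codon 1: ATG Met / ATG Met — identical.
Codon 2: TTG Leu / CTT Leu — synonymous.
Codon 3: CTG Leu / TTA Leu — synonymous.
Codon 4: GAA Glu / GAG Glu — synonymous.
Codon 5: TCT Ser / TCA Ser — synonymous.
Codon 6: CAA Gln / CAG Gln — synonymous.
Codon 7: ACT Thr / ACG Thr — synonymous.
Codon 8: ACG Thr / ACC Thr — synonymous.
Codon 9: GGA Gly / GGA Gly — identical.
Nonsynonymous differences: 0 → same protein.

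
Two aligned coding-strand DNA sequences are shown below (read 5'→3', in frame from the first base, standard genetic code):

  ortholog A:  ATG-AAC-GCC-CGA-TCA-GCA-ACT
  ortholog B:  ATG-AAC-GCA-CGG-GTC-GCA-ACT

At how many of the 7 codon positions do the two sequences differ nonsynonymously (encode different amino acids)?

1

Codon 1: ATG Met / ATG Met — identical.
Codon 2: AAC Asn / AAC Asn — identical.
Codon 3: GCC Ala / GCA Ala — synonymous.
Codon 4: CGA Arg / CGG Arg — synonymous.
Codon 5: TCA Ser / GTC Val — nonsynonymous.
Codon 6: GCA Ala / GCA Ala — identical.
Codon 7: ACT Thr / ACT Thr — identical.
Nonsynonymous differences: 1.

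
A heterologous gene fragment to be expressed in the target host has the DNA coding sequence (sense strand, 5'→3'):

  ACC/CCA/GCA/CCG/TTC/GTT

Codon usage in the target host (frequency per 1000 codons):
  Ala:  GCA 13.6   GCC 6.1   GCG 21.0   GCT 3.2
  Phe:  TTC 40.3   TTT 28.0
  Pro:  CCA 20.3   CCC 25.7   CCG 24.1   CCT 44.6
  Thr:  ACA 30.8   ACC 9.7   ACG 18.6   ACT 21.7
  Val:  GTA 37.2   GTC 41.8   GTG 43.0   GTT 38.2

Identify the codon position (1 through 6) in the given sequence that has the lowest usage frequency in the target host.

1

Codon 1 ACC (Thr): 9.7 per 1000.
Codon 2 CCA (Pro): 20.3 per 1000.
Codon 3 GCA (Ala): 13.6 per 1000.
Codon 4 CCG (Pro): 24.1 per 1000.
Codon 5 TTC (Phe): 40.3 per 1000.
Codon 6 GTT (Val): 38.2 per 1000.
Lowest frequency is 9.7 at codon 1.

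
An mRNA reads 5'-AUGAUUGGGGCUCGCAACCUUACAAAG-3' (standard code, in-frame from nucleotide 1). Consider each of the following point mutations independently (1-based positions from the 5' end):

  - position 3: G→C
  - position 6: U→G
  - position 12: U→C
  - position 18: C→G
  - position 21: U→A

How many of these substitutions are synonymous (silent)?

2

Codon 1: AUG (Met) → AUC (Ile) — missense.
Codon 2: AUU (Ile) → AUG (Met) — missense.
Codon 4: GCU (Ala) → GCC (Ala) — synonymous.
Codon 6: AAC (Asn) → AAG (Lys) — missense.
Codon 7: CUU (Leu) → CUA (Leu) — synonymous.
Synonymous: 2 of 5.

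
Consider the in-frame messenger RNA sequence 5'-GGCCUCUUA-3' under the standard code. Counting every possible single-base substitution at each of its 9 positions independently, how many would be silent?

8

Codon 1 (GGC, Gly): 3 synonymous substitutions.
Codon 2 (CUC, Leu): 3 synonymous substitutions.
Codon 3 (UUA, Leu): 2 synonymous substitutions.
Total: 3 + 3 + 2 = 8.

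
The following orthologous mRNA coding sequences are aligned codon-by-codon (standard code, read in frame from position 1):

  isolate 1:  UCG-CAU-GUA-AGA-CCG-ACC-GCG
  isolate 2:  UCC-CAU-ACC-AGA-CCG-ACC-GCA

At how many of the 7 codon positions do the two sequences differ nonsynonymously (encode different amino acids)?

1

Codon 1: UCG Ser / UCC Ser — synonymous.
Codon 2: CAU His / CAU His — identical.
Codon 3: GUA Val / ACC Thr — nonsynonymous.
Codon 4: AGA Arg / AGA Arg — identical.
Codon 5: CCG Pro / CCG Pro — identical.
Codon 6: ACC Thr / ACC Thr — identical.
Codon 7: GCG Ala / GCA Ala — synonymous.
Nonsynonymous differences: 1.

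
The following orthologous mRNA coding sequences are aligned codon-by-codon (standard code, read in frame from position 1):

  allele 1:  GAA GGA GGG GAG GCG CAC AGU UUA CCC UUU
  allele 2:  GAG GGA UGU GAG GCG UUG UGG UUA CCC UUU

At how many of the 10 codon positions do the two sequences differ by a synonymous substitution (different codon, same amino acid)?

Codon 1: GAA Glu / GAG Glu — synonymous.
Codon 2: GGA Gly / GGA Gly — identical.
Codon 3: GGG Gly / UGU Cys — nonsynonymous.
Codon 4: GAG Glu / GAG Glu — identical.
Codon 5: GCG Ala / GCG Ala — identical.
Codon 6: CAC His / UUG Leu — nonsynonymous.
Codon 7: AGU Ser / UGG Trp — nonsynonymous.
Codon 8: UUA Leu / UUA Leu — identical.
Codon 9: CCC Pro / CCC Pro — identical.
Codon 10: UUU Phe / UUU Phe — identical.
Synonymous differences: 1.

1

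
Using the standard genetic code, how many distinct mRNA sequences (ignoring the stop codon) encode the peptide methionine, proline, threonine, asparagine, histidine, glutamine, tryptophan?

128

Met: 1 codon.
Pro: 4 codons.
Thr: 4 codons.
Asn: 2 codons.
His: 2 codons.
Gln: 2 codons.
Trp: 1 codon.
1 × 4 × 4 × 2 × 2 × 2 × 1 = 128.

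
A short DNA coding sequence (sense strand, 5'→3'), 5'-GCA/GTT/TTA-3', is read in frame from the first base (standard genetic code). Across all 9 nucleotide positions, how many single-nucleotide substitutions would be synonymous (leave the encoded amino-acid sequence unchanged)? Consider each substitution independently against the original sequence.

8

Codon 1 (GCA, Ala): 3 synonymous substitutions.
Codon 2 (GTT, Val): 3 synonymous substitutions.
Codon 3 (TTA, Leu): 2 synonymous substitutions.
Total: 3 + 3 + 2 = 8.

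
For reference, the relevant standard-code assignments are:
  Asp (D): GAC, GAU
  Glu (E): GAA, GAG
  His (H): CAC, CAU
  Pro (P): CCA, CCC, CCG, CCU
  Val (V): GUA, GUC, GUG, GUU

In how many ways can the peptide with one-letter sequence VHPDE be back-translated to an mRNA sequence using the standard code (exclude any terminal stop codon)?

128

Val: 4 codons.
His: 2 codons.
Pro: 4 codons.
Asp: 2 codons.
Glu: 2 codons.
4 × 2 × 4 × 2 × 2 = 128.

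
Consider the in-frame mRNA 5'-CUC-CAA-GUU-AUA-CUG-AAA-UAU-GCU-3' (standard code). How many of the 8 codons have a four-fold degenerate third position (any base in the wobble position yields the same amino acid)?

4

Codon 1 CUC (Leu): third position 4-fold.
Codon 2 CAA (Gln): third position 2-fold.
Codon 3 GUU (Val): third position 4-fold.
Codon 4 AUA (Ile): third position 3-fold.
Codon 5 CUG (Leu): third position 4-fold.
Codon 6 AAA (Lys): third position 2-fold.
Codon 7 UAU (Tyr): third position 2-fold.
Codon 8 GCU (Ala): third position 4-fold.
Four-fold degenerate third positions: 4.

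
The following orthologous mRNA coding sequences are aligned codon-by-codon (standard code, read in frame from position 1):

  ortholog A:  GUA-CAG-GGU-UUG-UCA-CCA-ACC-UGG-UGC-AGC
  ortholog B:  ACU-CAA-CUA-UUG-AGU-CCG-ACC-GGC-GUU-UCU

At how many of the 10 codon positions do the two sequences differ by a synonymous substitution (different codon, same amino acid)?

Codon 1: GUA Val / ACU Thr — nonsynonymous.
Codon 2: CAG Gln / CAA Gln — synonymous.
Codon 3: GGU Gly / CUA Leu — nonsynonymous.
Codon 4: UUG Leu / UUG Leu — identical.
Codon 5: UCA Ser / AGU Ser — synonymous.
Codon 6: CCA Pro / CCG Pro — synonymous.
Codon 7: ACC Thr / ACC Thr — identical.
Codon 8: UGG Trp / GGC Gly — nonsynonymous.
Codon 9: UGC Cys / GUU Val — nonsynonymous.
Codon 10: AGC Ser / UCU Ser — synonymous.
Synonymous differences: 4.

4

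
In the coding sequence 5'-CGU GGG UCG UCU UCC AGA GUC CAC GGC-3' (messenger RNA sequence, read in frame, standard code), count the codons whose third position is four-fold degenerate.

Codon 1 CGU (Arg): third position 4-fold.
Codon 2 GGG (Gly): third position 4-fold.
Codon 3 UCG (Ser): third position 4-fold.
Codon 4 UCU (Ser): third position 4-fold.
Codon 5 UCC (Ser): third position 4-fold.
Codon 6 AGA (Arg): third position 2-fold.
Codon 7 GUC (Val): third position 4-fold.
Codon 8 CAC (His): third position 2-fold.
Codon 9 GGC (Gly): third position 4-fold.
Four-fold degenerate third positions: 7.

7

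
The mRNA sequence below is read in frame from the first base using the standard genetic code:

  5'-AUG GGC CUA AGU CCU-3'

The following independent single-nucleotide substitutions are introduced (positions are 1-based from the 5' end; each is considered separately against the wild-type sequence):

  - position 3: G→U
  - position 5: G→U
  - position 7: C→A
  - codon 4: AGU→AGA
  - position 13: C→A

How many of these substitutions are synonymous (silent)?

Codon 1: AUG (Met) → AUU (Ile) — missense.
Codon 2: GGC (Gly) → GUC (Val) — missense.
Codon 3: CUA (Leu) → AUA (Ile) — missense.
Codon 4: AGU (Ser) → AGA (Arg) — missense.
Codon 5: CCU (Pro) → ACU (Thr) — missense.
Synonymous: 0 of 5.

0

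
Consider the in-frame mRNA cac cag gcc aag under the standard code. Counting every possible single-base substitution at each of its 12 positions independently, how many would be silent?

Codon 1 (CAC, His): 1 synonymous substitution.
Codon 2 (CAG, Gln): 1 synonymous substitution.
Codon 3 (GCC, Ala): 3 synonymous substitutions.
Codon 4 (AAG, Lys): 1 synonymous substitution.
Total: 1 + 1 + 3 + 1 = 6.

6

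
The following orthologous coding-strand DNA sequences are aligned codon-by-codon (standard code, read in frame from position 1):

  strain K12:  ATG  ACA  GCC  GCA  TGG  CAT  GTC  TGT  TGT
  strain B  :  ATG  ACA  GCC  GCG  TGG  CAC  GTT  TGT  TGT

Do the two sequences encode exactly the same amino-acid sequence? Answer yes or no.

Codon 1: ATG Met / ATG Met — identical.
Codon 2: ACA Thr / ACA Thr — identical.
Codon 3: GCC Ala / GCC Ala — identical.
Codon 4: GCA Ala / GCG Ala — synonymous.
Codon 5: TGG Trp / TGG Trp — identical.
Codon 6: CAT His / CAC His — synonymous.
Codon 7: GTC Val / GTT Val — synonymous.
Codon 8: TGT Cys / TGT Cys — identical.
Codon 9: TGT Cys / TGT Cys — identical.
Nonsynonymous differences: 0 → same protein.

yes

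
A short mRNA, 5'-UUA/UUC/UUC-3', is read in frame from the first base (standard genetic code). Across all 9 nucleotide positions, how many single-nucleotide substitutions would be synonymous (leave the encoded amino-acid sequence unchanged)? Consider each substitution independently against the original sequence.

4

Codon 1 (UUA, Leu): 2 synonymous substitutions.
Codon 2 (UUC, Phe): 1 synonymous substitution.
Codon 3 (UUC, Phe): 1 synonymous substitution.
Total: 2 + 1 + 1 = 4.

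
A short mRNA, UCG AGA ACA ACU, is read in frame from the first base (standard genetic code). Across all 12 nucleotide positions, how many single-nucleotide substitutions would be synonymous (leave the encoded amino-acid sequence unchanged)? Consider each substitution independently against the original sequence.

Codon 1 (UCG, Ser): 3 synonymous substitutions.
Codon 2 (AGA, Arg): 2 synonymous substitutions.
Codon 3 (ACA, Thr): 3 synonymous substitutions.
Codon 4 (ACU, Thr): 3 synonymous substitutions.
Total: 3 + 2 + 3 + 3 = 11.

11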